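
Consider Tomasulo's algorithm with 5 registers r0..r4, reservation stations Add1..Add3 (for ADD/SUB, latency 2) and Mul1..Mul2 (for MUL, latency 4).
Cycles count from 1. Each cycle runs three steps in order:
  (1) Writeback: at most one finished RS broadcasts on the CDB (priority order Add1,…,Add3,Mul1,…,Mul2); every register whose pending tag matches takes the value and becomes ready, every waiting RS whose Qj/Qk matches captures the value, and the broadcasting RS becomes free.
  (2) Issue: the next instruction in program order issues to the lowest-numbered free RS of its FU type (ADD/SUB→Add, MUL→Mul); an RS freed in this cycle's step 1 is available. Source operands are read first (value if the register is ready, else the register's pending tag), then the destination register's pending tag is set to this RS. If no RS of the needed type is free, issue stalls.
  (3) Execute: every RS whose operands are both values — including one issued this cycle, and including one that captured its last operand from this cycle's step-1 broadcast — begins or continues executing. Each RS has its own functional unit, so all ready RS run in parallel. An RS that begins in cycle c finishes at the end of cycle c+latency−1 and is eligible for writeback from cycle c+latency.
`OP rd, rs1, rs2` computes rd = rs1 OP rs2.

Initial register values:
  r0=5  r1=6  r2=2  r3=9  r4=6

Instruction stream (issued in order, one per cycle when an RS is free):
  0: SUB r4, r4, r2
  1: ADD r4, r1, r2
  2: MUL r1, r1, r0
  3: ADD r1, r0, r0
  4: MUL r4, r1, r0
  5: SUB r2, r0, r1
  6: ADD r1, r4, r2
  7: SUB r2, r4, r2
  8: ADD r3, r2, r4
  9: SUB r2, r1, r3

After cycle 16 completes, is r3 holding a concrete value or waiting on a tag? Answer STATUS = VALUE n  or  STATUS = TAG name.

STATUS = VALUE 105

c1: issue SUB r4<-Add1 | r0:5,r1:6,r2:2,r3:9,r4:Add1
c2: issue ADD r4<-Add2 | r0:5,r1:6,r2:2,r3:9,r4:Add2
c3: CDB Add1=4; issue MUL r1<-Mul1 | r0:5,r1:Mul1,r2:2,r3:9,r4:Add2
c4: CDB Add2=8; issue ADD r1<-Add1 | r0:5,r1:Add1,r2:2,r3:9,r4:8
c5: issue MUL r4<-Mul2 | r0:5,r1:Add1,r2:2,r3:9,r4:Mul2
c6: CDB Add1=10; issue SUB r2<-Add1 | r0:5,r1:10,r2:Add1,r3:9,r4:Mul2
c7: CDB Mul1=30; issue ADD r1<-Add2 | r0:5,r1:Add2,r2:Add1,r3:9,r4:Mul2
c8: CDB Add1=-5; issue SUB r2<-Add1 | r0:5,r1:Add2,r2:Add1,r3:9,r4:Mul2
c9: issue ADD r3<-Add3 | r0:5,r1:Add2,r2:Add1,r3:Add3,r4:Mul2
c10: CDB Mul2=50; stall | r0:5,r1:Add2,r2:Add1,r3:Add3,r4:50
c11: stall | r0:5,r1:Add2,r2:Add1,r3:Add3,r4:50
c12: CDB Add1=55; issue SUB r2<-Add1 | r0:5,r1:Add2,r2:Add1,r3:Add3,r4:50
c13: CDB Add2=45 | r0:5,r1:45,r2:Add1,r3:Add3,r4:50
c14: CDB Add3=105 | r0:5,r1:45,r2:Add1,r3:105,r4:50
c15: - | r0:5,r1:45,r2:Add1,r3:105,r4:50
c16: CDB Add1=-60 | r0:5,r1:45,r2:-60,r3:105,r4:50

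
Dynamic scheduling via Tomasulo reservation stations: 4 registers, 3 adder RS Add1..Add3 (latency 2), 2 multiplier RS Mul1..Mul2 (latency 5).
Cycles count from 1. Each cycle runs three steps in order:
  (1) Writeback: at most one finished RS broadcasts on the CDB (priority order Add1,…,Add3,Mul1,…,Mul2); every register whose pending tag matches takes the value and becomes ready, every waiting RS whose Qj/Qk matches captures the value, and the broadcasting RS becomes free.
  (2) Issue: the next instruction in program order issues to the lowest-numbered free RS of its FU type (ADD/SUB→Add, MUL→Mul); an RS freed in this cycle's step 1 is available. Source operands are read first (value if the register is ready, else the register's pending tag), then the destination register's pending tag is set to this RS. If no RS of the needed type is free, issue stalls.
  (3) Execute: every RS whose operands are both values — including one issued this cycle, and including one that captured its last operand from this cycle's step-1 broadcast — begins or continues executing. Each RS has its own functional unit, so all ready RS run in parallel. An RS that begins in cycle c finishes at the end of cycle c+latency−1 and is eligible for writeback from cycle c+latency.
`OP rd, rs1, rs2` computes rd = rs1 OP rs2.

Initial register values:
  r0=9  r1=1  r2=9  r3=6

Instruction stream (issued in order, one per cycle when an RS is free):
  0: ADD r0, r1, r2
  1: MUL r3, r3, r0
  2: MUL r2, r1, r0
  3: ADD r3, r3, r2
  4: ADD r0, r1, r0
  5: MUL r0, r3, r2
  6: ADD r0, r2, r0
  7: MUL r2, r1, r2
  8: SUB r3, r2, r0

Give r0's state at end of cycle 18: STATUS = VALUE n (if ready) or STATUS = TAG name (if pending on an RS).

STATUS = VALUE 710

cycle 1: issue ADD r0<-Add1 // r0:Add1,r1:1,r2:9,r3:6
cycle 2: issue MUL r3<-Mul1 // r0:Add1,r1:1,r2:9,r3:Mul1
cycle 3: CDB Add1=10; issue MUL r2<-Mul2 // r0:10,r1:1,r2:Mul2,r3:Mul1
cycle 4: issue ADD r3<-Add1 // r0:10,r1:1,r2:Mul2,r3:Add1
cycle 5: issue ADD r0<-Add2 // r0:Add2,r1:1,r2:Mul2,r3:Add1
cycle 6: stall // r0:Add2,r1:1,r2:Mul2,r3:Add1
cycle 7: CDB Add2=11; stall // r0:11,r1:1,r2:Mul2,r3:Add1
cycle 8: CDB Mul1=60; issue MUL r0<-Mul1 // r0:Mul1,r1:1,r2:Mul2,r3:Add1
cycle 9: CDB Mul2=10; issue ADD r0<-Add2 // r0:Add2,r1:1,r2:10,r3:Add1
cycle 10: issue MUL r2<-Mul2 // r0:Add2,r1:1,r2:Mul2,r3:Add1
cycle 11: CDB Add1=70; issue SUB r3<-Add1 // r0:Add2,r1:1,r2:Mul2,r3:Add1
cycle 12: - // r0:Add2,r1:1,r2:Mul2,r3:Add1
cycle 13: - // r0:Add2,r1:1,r2:Mul2,r3:Add1
cycle 14: - // r0:Add2,r1:1,r2:Mul2,r3:Add1
cycle 15: CDB Mul2=10 // r0:Add2,r1:1,r2:10,r3:Add1
cycle 16: CDB Mul1=700 // r0:Add2,r1:1,r2:10,r3:Add1
cycle 17: - // r0:Add2,r1:1,r2:10,r3:Add1
cycle 18: CDB Add2=710 // r0:710,r1:1,r2:10,r3:Add1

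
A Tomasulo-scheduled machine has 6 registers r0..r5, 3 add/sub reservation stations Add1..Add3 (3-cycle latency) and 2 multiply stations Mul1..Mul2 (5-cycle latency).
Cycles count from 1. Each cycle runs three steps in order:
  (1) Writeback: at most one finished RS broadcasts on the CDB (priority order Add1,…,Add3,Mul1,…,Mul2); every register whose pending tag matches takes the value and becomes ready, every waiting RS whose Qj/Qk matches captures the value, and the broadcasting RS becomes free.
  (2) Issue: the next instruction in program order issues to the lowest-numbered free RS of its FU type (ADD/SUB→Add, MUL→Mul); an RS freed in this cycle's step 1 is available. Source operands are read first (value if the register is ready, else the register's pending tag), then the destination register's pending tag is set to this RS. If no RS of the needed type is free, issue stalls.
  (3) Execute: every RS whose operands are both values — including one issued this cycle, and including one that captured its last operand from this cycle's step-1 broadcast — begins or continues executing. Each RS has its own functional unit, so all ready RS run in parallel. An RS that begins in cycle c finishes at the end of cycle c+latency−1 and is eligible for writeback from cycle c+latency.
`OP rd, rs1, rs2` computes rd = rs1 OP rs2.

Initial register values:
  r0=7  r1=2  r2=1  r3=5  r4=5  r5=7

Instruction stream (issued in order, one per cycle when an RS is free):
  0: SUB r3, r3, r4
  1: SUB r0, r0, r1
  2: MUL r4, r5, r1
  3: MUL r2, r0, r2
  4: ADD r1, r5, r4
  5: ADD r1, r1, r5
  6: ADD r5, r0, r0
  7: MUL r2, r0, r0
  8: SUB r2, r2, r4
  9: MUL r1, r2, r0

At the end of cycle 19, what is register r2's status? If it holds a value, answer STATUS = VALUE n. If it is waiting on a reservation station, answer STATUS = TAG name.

STATUS = VALUE 11

  c1: issue SUB r3<-Add1  regs: r0:7,r1:2,r2:1,r3:Add1,r4:5,r5:7
  c2: issue SUB r0<-Add2  regs: r0:Add2,r1:2,r2:1,r3:Add1,r4:5,r5:7
  c3: issue MUL r4<-Mul1  regs: r0:Add2,r1:2,r2:1,r3:Add1,r4:Mul1,r5:7
  c4: CDB Add1=0; issue MUL r2<-Mul2  regs: r0:Add2,r1:2,r2:Mul2,r3:0,r4:Mul1,r5:7
  c5: CDB Add2=5; issue ADD r1<-Add1  regs: r0:5,r1:Add1,r2:Mul2,r3:0,r4:Mul1,r5:7
  c6: issue ADD r1<-Add2  regs: r0:5,r1:Add2,r2:Mul2,r3:0,r4:Mul1,r5:7
  c7: issue ADD r5<-Add3  regs: r0:5,r1:Add2,r2:Mul2,r3:0,r4:Mul1,r5:Add3
  c8: CDB Mul1=14; issue MUL r2<-Mul1  regs: r0:5,r1:Add2,r2:Mul1,r3:0,r4:14,r5:Add3
  c9: stall  regs: r0:5,r1:Add2,r2:Mul1,r3:0,r4:14,r5:Add3
  c10: CDB Add3=10; issue SUB r2<-Add3  regs: r0:5,r1:Add2,r2:Add3,r3:0,r4:14,r5:10
  c11: CDB Add1=21; stall  regs: r0:5,r1:Add2,r2:Add3,r3:0,r4:14,r5:10
  c12: CDB Mul2=5; issue MUL r1<-Mul2  regs: r0:5,r1:Mul2,r2:Add3,r3:0,r4:14,r5:10
  c13: CDB Mul1=25  regs: r0:5,r1:Mul2,r2:Add3,r3:0,r4:14,r5:10
  c14: CDB Add2=28  regs: r0:5,r1:Mul2,r2:Add3,r3:0,r4:14,r5:10
  c15: -  regs: r0:5,r1:Mul2,r2:Add3,r3:0,r4:14,r5:10
  c16: CDB Add3=11  regs: r0:5,r1:Mul2,r2:11,r3:0,r4:14,r5:10
  c17: -  regs: r0:5,r1:Mul2,r2:11,r3:0,r4:14,r5:10
  c18: -  regs: r0:5,r1:Mul2,r2:11,r3:0,r4:14,r5:10
  c19: -  regs: r0:5,r1:Mul2,r2:11,r3:0,r4:14,r5:10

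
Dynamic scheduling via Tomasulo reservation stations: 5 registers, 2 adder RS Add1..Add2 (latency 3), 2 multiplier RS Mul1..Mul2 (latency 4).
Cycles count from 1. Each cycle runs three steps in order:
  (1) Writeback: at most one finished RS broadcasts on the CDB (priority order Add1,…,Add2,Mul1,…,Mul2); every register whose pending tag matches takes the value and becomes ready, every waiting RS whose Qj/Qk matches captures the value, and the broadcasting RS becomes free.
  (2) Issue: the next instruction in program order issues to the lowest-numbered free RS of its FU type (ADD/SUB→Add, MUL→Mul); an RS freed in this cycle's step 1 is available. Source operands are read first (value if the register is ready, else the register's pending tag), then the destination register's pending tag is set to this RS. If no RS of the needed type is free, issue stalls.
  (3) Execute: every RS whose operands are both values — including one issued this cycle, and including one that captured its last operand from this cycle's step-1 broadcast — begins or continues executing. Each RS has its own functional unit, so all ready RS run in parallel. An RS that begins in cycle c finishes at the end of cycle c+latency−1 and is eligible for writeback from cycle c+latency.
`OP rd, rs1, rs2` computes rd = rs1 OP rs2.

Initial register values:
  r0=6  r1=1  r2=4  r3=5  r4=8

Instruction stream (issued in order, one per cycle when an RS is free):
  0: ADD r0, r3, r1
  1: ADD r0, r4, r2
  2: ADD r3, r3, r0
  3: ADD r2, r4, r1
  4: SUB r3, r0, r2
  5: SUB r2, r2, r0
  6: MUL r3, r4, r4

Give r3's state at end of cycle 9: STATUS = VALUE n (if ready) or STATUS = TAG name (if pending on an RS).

STATUS = TAG Add1

  c1: issue ADD r0<-Add1  regs: r0:Add1,r1:1,r2:4,r3:5,r4:8
  c2: issue ADD r0<-Add2  regs: r0:Add2,r1:1,r2:4,r3:5,r4:8
  c3: stall  regs: r0:Add2,r1:1,r2:4,r3:5,r4:8
  c4: CDB Add1=6; issue ADD r3<-Add1  regs: r0:Add2,r1:1,r2:4,r3:Add1,r4:8
  c5: CDB Add2=12; issue ADD r2<-Add2  regs: r0:12,r1:1,r2:Add2,r3:Add1,r4:8
  c6: stall  regs: r0:12,r1:1,r2:Add2,r3:Add1,r4:8
  c7: stall  regs: r0:12,r1:1,r2:Add2,r3:Add1,r4:8
  c8: CDB Add1=17; issue SUB r3<-Add1  regs: r0:12,r1:1,r2:Add2,r3:Add1,r4:8
  c9: CDB Add2=9; issue SUB r2<-Add2  regs: r0:12,r1:1,r2:Add2,r3:Add1,r4:8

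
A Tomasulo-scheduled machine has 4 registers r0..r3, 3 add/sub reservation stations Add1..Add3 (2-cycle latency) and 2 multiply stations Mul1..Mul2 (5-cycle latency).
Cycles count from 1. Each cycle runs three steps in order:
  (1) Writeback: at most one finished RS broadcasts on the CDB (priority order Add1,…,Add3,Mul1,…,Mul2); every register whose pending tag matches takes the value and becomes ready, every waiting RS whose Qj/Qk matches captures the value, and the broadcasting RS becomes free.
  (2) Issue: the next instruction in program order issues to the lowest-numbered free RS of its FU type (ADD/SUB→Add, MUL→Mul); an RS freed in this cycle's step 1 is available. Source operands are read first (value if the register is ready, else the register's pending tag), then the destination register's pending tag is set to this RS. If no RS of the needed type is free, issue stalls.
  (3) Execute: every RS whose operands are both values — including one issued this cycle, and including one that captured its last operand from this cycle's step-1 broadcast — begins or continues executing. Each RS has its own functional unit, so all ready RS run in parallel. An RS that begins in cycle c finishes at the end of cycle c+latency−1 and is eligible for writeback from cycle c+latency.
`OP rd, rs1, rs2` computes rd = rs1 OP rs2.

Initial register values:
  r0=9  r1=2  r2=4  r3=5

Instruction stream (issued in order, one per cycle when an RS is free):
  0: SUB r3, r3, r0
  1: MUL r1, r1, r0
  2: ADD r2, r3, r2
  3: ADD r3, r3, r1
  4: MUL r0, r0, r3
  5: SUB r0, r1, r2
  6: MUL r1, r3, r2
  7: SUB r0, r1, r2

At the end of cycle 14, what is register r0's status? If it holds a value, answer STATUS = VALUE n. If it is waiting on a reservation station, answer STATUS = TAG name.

STATUS = TAG Add3

cycle 1: issue SUB r3<-Add1 // r0:9,r1:2,r2:4,r3:Add1
cycle 2: issue MUL r1<-Mul1 // r0:9,r1:Mul1,r2:4,r3:Add1
cycle 3: CDB Add1=-4; issue ADD r2<-Add1 // r0:9,r1:Mul1,r2:Add1,r3:-4
cycle 4: issue ADD r3<-Add2 // r0:9,r1:Mul1,r2:Add1,r3:Add2
cycle 5: CDB Add1=0; issue MUL r0<-Mul2 // r0:Mul2,r1:Mul1,r2:0,r3:Add2
cycle 6: issue SUB r0<-Add1 // r0:Add1,r1:Mul1,r2:0,r3:Add2
cycle 7: CDB Mul1=18; issue MUL r1<-Mul1 // r0:Add1,r1:Mul1,r2:0,r3:Add2
cycle 8: issue SUB r0<-Add3 // r0:Add3,r1:Mul1,r2:0,r3:Add2
cycle 9: CDB Add1=18 // r0:Add3,r1:Mul1,r2:0,r3:Add2
cycle 10: CDB Add2=14 // r0:Add3,r1:Mul1,r2:0,r3:14
cycle 11: - // r0:Add3,r1:Mul1,r2:0,r3:14
cycle 12: - // r0:Add3,r1:Mul1,r2:0,r3:14
cycle 13: - // r0:Add3,r1:Mul1,r2:0,r3:14
cycle 14: - // r0:Add3,r1:Mul1,r2:0,r3:14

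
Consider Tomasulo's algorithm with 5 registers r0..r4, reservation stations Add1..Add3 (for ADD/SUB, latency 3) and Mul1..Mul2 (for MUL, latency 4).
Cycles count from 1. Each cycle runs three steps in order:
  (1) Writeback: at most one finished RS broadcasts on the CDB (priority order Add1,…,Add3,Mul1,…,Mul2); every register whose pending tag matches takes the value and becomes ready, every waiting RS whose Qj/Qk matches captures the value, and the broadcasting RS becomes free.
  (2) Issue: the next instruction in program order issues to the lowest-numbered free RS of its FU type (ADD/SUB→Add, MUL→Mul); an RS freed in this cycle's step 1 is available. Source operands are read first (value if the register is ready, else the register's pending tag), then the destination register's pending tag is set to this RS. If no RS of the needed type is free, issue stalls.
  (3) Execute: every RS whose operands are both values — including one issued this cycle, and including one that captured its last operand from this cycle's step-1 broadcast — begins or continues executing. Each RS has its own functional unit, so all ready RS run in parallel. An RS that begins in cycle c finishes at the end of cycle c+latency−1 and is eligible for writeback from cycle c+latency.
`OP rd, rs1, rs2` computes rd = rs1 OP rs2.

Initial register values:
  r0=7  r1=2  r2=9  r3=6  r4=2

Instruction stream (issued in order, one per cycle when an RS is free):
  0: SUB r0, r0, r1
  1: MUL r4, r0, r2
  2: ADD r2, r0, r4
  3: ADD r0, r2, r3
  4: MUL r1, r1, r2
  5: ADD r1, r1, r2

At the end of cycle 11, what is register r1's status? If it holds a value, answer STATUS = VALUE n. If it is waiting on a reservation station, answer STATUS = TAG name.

STATUS = TAG Add3

c1: issue SUB r0<-Add1 | r0:Add1,r1:2,r2:9,r3:6,r4:2
c2: issue MUL r4<-Mul1 | r0:Add1,r1:2,r2:9,r3:6,r4:Mul1
c3: issue ADD r2<-Add2 | r0:Add1,r1:2,r2:Add2,r3:6,r4:Mul1
c4: CDB Add1=5; issue ADD r0<-Add1 | r0:Add1,r1:2,r2:Add2,r3:6,r4:Mul1
c5: issue MUL r1<-Mul2 | r0:Add1,r1:Mul2,r2:Add2,r3:6,r4:Mul1
c6: issue ADD r1<-Add3 | r0:Add1,r1:Add3,r2:Add2,r3:6,r4:Mul1
c7: - | r0:Add1,r1:Add3,r2:Add2,r3:6,r4:Mul1
c8: CDB Mul1=45 | r0:Add1,r1:Add3,r2:Add2,r3:6,r4:45
c9: - | r0:Add1,r1:Add3,r2:Add2,r3:6,r4:45
c10: - | r0:Add1,r1:Add3,r2:Add2,r3:6,r4:45
c11: CDB Add2=50 | r0:Add1,r1:Add3,r2:50,r3:6,r4:45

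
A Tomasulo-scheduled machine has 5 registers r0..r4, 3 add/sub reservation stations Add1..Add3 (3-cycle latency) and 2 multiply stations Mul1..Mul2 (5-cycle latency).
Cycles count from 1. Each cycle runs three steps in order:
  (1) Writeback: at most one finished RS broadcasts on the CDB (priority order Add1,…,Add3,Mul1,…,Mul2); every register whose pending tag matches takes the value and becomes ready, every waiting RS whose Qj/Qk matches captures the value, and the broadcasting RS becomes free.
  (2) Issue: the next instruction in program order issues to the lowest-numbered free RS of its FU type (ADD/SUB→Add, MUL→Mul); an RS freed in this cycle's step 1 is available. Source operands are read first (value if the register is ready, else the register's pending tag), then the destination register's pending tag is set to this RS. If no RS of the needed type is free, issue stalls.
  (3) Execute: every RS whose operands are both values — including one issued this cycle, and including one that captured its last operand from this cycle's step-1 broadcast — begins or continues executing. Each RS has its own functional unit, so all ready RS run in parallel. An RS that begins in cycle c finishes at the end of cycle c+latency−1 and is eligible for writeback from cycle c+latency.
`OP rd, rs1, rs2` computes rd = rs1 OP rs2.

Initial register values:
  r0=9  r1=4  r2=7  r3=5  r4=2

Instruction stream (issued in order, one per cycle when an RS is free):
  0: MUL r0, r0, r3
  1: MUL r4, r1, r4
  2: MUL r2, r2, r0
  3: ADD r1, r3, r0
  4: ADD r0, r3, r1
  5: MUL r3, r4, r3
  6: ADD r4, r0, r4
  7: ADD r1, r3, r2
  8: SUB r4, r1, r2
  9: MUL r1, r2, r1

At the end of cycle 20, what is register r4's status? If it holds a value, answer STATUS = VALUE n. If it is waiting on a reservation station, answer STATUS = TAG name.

  c1: issue MUL r0<-Mul1  regs: r0:Mul1,r1:4,r2:7,r3:5,r4:2
  c2: issue MUL r4<-Mul2  regs: r0:Mul1,r1:4,r2:7,r3:5,r4:Mul2
  c3: stall  regs: r0:Mul1,r1:4,r2:7,r3:5,r4:Mul2
  c4: stall  regs: r0:Mul1,r1:4,r2:7,r3:5,r4:Mul2
  c5: stall  regs: r0:Mul1,r1:4,r2:7,r3:5,r4:Mul2
  c6: CDB Mul1=45; issue MUL r2<-Mul1  regs: r0:45,r1:4,r2:Mul1,r3:5,r4:Mul2
  c7: CDB Mul2=8; issue ADD r1<-Add1  regs: r0:45,r1:Add1,r2:Mul1,r3:5,r4:8
  c8: issue ADD r0<-Add2  regs: r0:Add2,r1:Add1,r2:Mul1,r3:5,r4:8
  c9: issue MUL r3<-Mul2  regs: r0:Add2,r1:Add1,r2:Mul1,r3:Mul2,r4:8
  c10: CDB Add1=50; issue ADD r4<-Add1  regs: r0:Add2,r1:50,r2:Mul1,r3:Mul2,r4:Add1
  c11: CDB Mul1=315; issue ADD r1<-Add3  regs: r0:Add2,r1:Add3,r2:315,r3:Mul2,r4:Add1
  c12: stall  regs: r0:Add2,r1:Add3,r2:315,r3:Mul2,r4:Add1
  c13: CDB Add2=55; issue SUB r4<-Add2  regs: r0:55,r1:Add3,r2:315,r3:Mul2,r4:Add2
  c14: CDB Mul2=40; issue MUL r1<-Mul1  regs: r0:55,r1:Mul1,r2:315,r3:40,r4:Add2
  c15: -  regs: r0:55,r1:Mul1,r2:315,r3:40,r4:Add2
  c16: CDB Add1=63  regs: r0:55,r1:Mul1,r2:315,r3:40,r4:Add2
  c17: CDB Add3=355  regs: r0:55,r1:Mul1,r2:315,r3:40,r4:Add2
  c18: -  regs: r0:55,r1:Mul1,r2:315,r3:40,r4:Add2
  c19: -  regs: r0:55,r1:Mul1,r2:315,r3:40,r4:Add2
  c20: CDB Add2=40  regs: r0:55,r1:Mul1,r2:315,r3:40,r4:40

STATUS = VALUE 40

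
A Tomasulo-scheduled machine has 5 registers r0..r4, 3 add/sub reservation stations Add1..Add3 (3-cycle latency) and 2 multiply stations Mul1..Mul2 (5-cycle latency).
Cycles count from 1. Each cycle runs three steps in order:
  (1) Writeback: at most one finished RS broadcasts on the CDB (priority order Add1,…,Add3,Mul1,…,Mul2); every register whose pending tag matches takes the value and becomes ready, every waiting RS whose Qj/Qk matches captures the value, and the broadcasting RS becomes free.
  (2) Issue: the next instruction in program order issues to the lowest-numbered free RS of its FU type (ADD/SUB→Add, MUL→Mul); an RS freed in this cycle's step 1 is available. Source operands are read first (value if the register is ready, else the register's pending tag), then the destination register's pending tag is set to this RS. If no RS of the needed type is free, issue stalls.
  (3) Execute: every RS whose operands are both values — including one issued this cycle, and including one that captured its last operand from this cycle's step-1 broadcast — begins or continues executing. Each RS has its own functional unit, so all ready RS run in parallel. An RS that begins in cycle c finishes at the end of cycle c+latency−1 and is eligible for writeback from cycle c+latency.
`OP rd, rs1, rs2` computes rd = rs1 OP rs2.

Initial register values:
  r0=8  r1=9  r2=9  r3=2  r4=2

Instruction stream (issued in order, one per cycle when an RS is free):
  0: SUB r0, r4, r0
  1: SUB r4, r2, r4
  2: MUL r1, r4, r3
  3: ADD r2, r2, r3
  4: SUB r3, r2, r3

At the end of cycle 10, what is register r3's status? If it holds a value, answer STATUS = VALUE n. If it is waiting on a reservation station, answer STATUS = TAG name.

STATUS = VALUE 9

cycle 1: issue SUB r0<-Add1 // r0:Add1,r1:9,r2:9,r3:2,r4:2
cycle 2: issue SUB r4<-Add2 // r0:Add1,r1:9,r2:9,r3:2,r4:Add2
cycle 3: issue MUL r1<-Mul1 // r0:Add1,r1:Mul1,r2:9,r3:2,r4:Add2
cycle 4: CDB Add1=-6; issue ADD r2<-Add1 // r0:-6,r1:Mul1,r2:Add1,r3:2,r4:Add2
cycle 5: CDB Add2=7; issue SUB r3<-Add2 // r0:-6,r1:Mul1,r2:Add1,r3:Add2,r4:7
cycle 6: - // r0:-6,r1:Mul1,r2:Add1,r3:Add2,r4:7
cycle 7: CDB Add1=11 // r0:-6,r1:Mul1,r2:11,r3:Add2,r4:7
cycle 8: - // r0:-6,r1:Mul1,r2:11,r3:Add2,r4:7
cycle 9: - // r0:-6,r1:Mul1,r2:11,r3:Add2,r4:7
cycle 10: CDB Add2=9 // r0:-6,r1:Mul1,r2:11,r3:9,r4:7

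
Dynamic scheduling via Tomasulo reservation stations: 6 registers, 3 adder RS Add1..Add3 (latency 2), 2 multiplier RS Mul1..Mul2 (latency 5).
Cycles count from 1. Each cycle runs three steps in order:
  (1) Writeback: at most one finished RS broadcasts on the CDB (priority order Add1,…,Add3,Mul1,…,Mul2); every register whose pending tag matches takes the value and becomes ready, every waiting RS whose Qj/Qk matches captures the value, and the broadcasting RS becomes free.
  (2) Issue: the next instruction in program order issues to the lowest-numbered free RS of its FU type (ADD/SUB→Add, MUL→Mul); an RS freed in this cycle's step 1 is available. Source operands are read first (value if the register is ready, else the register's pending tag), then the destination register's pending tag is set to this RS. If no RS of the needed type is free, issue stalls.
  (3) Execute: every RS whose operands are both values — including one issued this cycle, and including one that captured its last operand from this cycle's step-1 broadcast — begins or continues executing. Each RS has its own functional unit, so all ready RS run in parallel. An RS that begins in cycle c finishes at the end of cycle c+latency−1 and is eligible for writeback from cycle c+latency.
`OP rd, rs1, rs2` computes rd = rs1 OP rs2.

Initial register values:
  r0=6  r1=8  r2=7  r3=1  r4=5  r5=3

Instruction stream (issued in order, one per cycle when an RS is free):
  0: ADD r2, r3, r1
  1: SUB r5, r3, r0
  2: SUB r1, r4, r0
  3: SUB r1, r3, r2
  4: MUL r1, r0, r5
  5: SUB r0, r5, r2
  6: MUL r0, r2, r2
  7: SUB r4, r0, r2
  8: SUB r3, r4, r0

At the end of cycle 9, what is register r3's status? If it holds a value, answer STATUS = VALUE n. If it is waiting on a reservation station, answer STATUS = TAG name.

STATUS = TAG Add2

cycle 1: issue ADD r2<-Add1 // r0:6,r1:8,r2:Add1,r3:1,r4:5,r5:3
cycle 2: issue SUB r5<-Add2 // r0:6,r1:8,r2:Add1,r3:1,r4:5,r5:Add2
cycle 3: CDB Add1=9; issue SUB r1<-Add1 // r0:6,r1:Add1,r2:9,r3:1,r4:5,r5:Add2
cycle 4: CDB Add2=-5; issue SUB r1<-Add2 // r0:6,r1:Add2,r2:9,r3:1,r4:5,r5:-5
cycle 5: CDB Add1=-1; issue MUL r1<-Mul1 // r0:6,r1:Mul1,r2:9,r3:1,r4:5,r5:-5
cycle 6: CDB Add2=-8; issue SUB r0<-Add1 // r0:Add1,r1:Mul1,r2:9,r3:1,r4:5,r5:-5
cycle 7: issue MUL r0<-Mul2 // r0:Mul2,r1:Mul1,r2:9,r3:1,r4:5,r5:-5
cycle 8: CDB Add1=-14; issue SUB r4<-Add1 // r0:Mul2,r1:Mul1,r2:9,r3:1,r4:Add1,r5:-5
cycle 9: issue SUB r3<-Add2 // r0:Mul2,r1:Mul1,r2:9,r3:Add2,r4:Add1,r5:-5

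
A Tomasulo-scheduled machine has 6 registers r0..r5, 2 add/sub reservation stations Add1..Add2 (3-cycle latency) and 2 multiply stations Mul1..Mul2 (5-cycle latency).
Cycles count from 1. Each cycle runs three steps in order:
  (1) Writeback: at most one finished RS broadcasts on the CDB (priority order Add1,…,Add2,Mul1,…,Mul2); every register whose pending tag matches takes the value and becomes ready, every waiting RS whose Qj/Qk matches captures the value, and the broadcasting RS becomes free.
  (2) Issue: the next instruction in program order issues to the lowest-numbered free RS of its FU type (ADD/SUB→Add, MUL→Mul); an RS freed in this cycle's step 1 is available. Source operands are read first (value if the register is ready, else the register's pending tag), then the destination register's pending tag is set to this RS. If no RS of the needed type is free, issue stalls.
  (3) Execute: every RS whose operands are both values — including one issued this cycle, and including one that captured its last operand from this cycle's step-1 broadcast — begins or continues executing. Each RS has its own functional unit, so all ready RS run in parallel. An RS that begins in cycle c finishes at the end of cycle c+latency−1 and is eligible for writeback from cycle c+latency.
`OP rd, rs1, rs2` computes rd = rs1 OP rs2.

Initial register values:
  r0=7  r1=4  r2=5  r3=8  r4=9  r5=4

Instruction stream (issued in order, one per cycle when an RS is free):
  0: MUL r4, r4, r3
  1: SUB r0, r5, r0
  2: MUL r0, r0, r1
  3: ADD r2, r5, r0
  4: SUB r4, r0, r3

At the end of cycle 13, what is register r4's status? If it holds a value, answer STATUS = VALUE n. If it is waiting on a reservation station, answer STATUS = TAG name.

STATUS = VALUE -20

c1: issue MUL r4<-Mul1 | r0:7,r1:4,r2:5,r3:8,r4:Mul1,r5:4
c2: issue SUB r0<-Add1 | r0:Add1,r1:4,r2:5,r3:8,r4:Mul1,r5:4
c3: issue MUL r0<-Mul2 | r0:Mul2,r1:4,r2:5,r3:8,r4:Mul1,r5:4
c4: issue ADD r2<-Add2 | r0:Mul2,r1:4,r2:Add2,r3:8,r4:Mul1,r5:4
c5: CDB Add1=-3; issue SUB r4<-Add1 | r0:Mul2,r1:4,r2:Add2,r3:8,r4:Add1,r5:4
c6: CDB Mul1=72 | r0:Mul2,r1:4,r2:Add2,r3:8,r4:Add1,r5:4
c7: - | r0:Mul2,r1:4,r2:Add2,r3:8,r4:Add1,r5:4
c8: - | r0:Mul2,r1:4,r2:Add2,r3:8,r4:Add1,r5:4
c9: - | r0:Mul2,r1:4,r2:Add2,r3:8,r4:Add1,r5:4
c10: CDB Mul2=-12 | r0:-12,r1:4,r2:Add2,r3:8,r4:Add1,r5:4
c11: - | r0:-12,r1:4,r2:Add2,r3:8,r4:Add1,r5:4
c12: - | r0:-12,r1:4,r2:Add2,r3:8,r4:Add1,r5:4
c13: CDB Add1=-20 | r0:-12,r1:4,r2:Add2,r3:8,r4:-20,r5:4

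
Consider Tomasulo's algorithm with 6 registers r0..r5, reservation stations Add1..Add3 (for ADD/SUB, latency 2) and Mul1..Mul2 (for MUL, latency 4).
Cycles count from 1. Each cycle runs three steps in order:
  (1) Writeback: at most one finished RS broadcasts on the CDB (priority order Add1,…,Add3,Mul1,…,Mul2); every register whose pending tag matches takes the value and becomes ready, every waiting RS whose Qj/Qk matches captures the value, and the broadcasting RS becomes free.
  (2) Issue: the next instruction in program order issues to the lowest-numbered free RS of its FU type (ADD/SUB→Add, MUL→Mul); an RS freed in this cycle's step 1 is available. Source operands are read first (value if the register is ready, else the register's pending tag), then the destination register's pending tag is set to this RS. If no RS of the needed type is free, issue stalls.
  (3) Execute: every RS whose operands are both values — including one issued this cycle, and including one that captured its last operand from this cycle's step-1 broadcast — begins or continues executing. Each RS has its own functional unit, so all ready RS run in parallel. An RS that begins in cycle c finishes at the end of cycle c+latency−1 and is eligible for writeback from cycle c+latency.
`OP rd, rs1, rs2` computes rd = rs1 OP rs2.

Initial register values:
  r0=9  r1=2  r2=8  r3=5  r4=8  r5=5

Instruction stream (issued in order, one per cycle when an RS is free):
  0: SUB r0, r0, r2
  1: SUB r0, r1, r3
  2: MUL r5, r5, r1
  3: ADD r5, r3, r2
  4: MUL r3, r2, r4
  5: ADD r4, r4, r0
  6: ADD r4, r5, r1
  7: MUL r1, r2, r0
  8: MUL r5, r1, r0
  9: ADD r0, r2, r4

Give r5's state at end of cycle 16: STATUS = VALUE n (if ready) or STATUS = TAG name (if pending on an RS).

  c1: issue SUB r0<-Add1  regs: r0:Add1,r1:2,r2:8,r3:5,r4:8,r5:5
  c2: issue SUB r0<-Add2  regs: r0:Add2,r1:2,r2:8,r3:5,r4:8,r5:5
  c3: CDB Add1=1; issue MUL r5<-Mul1  regs: r0:Add2,r1:2,r2:8,r3:5,r4:8,r5:Mul1
  c4: CDB Add2=-3; issue ADD r5<-Add1  regs: r0:-3,r1:2,r2:8,r3:5,r4:8,r5:Add1
  c5: issue MUL r3<-Mul2  regs: r0:-3,r1:2,r2:8,r3:Mul2,r4:8,r5:Add1
  c6: CDB Add1=13; issue ADD r4<-Add1  regs: r0:-3,r1:2,r2:8,r3:Mul2,r4:Add1,r5:13
  c7: CDB Mul1=10; issue ADD r4<-Add2  regs: r0:-3,r1:2,r2:8,r3:Mul2,r4:Add2,r5:13
  c8: CDB Add1=5; issue MUL r1<-Mul1  regs: r0:-3,r1:Mul1,r2:8,r3:Mul2,r4:Add2,r5:13
  c9: CDB Add2=15; stall  regs: r0:-3,r1:Mul1,r2:8,r3:Mul2,r4:15,r5:13
  c10: CDB Mul2=64; issue MUL r5<-Mul2  regs: r0:-3,r1:Mul1,r2:8,r3:64,r4:15,r5:Mul2
  c11: issue ADD r0<-Add1  regs: r0:Add1,r1:Mul1,r2:8,r3:64,r4:15,r5:Mul2
  c12: CDB Mul1=-24  regs: r0:Add1,r1:-24,r2:8,r3:64,r4:15,r5:Mul2
  c13: CDB Add1=23  regs: r0:23,r1:-24,r2:8,r3:64,r4:15,r5:Mul2
  c14: -  regs: r0:23,r1:-24,r2:8,r3:64,r4:15,r5:Mul2
  c15: -  regs: r0:23,r1:-24,r2:8,r3:64,r4:15,r5:Mul2
  c16: CDB Mul2=72  regs: r0:23,r1:-24,r2:8,r3:64,r4:15,r5:72

STATUS = VALUE 72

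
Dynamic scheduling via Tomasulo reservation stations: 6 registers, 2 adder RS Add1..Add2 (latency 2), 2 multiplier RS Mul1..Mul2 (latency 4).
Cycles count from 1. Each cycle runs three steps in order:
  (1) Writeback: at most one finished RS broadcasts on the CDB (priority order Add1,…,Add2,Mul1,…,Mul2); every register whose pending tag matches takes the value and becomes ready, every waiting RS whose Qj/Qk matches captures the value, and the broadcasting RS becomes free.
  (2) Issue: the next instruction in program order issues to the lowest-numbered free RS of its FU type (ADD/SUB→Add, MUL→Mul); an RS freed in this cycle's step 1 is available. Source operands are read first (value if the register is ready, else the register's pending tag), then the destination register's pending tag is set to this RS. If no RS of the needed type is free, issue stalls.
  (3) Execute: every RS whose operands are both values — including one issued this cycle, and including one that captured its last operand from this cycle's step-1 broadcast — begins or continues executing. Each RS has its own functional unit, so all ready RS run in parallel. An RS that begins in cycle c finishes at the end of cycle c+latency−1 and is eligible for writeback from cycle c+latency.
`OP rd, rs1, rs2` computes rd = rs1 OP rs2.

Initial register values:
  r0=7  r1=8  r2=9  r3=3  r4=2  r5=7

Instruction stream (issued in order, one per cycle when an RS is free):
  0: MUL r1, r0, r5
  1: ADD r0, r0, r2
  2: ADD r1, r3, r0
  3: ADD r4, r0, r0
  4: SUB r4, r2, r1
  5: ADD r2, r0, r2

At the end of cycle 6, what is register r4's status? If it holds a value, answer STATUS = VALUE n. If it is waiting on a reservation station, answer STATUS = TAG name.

STATUS = TAG Add1

c1: issue MUL r1<-Mul1 | r0:7,r1:Mul1,r2:9,r3:3,r4:2,r5:7
c2: issue ADD r0<-Add1 | r0:Add1,r1:Mul1,r2:9,r3:3,r4:2,r5:7
c3: issue ADD r1<-Add2 | r0:Add1,r1:Add2,r2:9,r3:3,r4:2,r5:7
c4: CDB Add1=16; issue ADD r4<-Add1 | r0:16,r1:Add2,r2:9,r3:3,r4:Add1,r5:7
c5: CDB Mul1=49; stall | r0:16,r1:Add2,r2:9,r3:3,r4:Add1,r5:7
c6: CDB Add1=32; issue SUB r4<-Add1 | r0:16,r1:Add2,r2:9,r3:3,r4:Add1,r5:7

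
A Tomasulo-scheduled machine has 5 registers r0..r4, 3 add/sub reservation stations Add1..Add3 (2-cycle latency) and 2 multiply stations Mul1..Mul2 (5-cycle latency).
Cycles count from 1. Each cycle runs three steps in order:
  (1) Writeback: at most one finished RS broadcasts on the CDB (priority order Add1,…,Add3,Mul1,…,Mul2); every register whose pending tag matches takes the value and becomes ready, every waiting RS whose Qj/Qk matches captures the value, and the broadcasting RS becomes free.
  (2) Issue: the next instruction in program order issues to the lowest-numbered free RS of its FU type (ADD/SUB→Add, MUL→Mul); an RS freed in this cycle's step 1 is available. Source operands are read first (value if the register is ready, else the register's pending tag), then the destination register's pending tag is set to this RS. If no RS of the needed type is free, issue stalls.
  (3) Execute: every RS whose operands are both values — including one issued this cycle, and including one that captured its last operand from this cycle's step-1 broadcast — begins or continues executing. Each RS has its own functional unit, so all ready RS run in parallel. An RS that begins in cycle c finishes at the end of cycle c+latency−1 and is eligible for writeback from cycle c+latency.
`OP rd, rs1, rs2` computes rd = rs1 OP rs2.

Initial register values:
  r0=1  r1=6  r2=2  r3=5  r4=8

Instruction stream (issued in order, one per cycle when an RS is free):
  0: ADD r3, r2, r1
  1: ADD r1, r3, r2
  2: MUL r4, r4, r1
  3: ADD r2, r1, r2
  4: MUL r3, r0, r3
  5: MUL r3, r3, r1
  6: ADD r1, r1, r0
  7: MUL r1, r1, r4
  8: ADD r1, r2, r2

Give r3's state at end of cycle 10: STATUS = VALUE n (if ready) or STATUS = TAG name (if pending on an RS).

STATUS = TAG Mul1

cycle 1: issue ADD r3<-Add1 // r0:1,r1:6,r2:2,r3:Add1,r4:8
cycle 2: issue ADD r1<-Add2 // r0:1,r1:Add2,r2:2,r3:Add1,r4:8
cycle 3: CDB Add1=8; issue MUL r4<-Mul1 // r0:1,r1:Add2,r2:2,r3:8,r4:Mul1
cycle 4: issue ADD r2<-Add1 // r0:1,r1:Add2,r2:Add1,r3:8,r4:Mul1
cycle 5: CDB Add2=10; issue MUL r3<-Mul2 // r0:1,r1:10,r2:Add1,r3:Mul2,r4:Mul1
cycle 6: stall // r0:1,r1:10,r2:Add1,r3:Mul2,r4:Mul1
cycle 7: CDB Add1=12; stall // r0:1,r1:10,r2:12,r3:Mul2,r4:Mul1
cycle 8: stall // r0:1,r1:10,r2:12,r3:Mul2,r4:Mul1
cycle 9: stall // r0:1,r1:10,r2:12,r3:Mul2,r4:Mul1
cycle 10: CDB Mul1=80; issue MUL r3<-Mul1 // r0:1,r1:10,r2:12,r3:Mul1,r4:80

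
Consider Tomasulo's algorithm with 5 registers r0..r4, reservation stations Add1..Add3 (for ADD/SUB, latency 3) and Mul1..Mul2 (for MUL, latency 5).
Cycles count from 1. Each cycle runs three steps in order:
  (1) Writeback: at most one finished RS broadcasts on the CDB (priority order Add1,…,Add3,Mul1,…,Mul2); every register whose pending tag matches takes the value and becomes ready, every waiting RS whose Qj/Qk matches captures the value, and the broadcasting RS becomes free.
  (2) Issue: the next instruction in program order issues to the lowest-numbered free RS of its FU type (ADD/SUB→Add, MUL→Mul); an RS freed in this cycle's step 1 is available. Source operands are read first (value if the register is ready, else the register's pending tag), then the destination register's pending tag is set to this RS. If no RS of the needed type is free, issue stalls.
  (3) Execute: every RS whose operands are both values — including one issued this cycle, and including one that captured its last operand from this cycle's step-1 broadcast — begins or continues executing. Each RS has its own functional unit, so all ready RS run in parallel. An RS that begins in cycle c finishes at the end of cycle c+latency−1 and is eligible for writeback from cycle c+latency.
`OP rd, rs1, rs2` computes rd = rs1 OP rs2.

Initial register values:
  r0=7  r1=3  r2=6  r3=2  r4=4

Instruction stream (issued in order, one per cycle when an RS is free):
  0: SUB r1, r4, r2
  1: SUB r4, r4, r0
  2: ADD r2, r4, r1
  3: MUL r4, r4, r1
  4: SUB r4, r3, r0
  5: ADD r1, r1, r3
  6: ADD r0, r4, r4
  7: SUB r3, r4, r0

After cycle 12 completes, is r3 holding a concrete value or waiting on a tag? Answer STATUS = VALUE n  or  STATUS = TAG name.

cycle 1: issue SUB r1<-Add1 // r0:7,r1:Add1,r2:6,r3:2,r4:4
cycle 2: issue SUB r4<-Add2 // r0:7,r1:Add1,r2:6,r3:2,r4:Add2
cycle 3: issue ADD r2<-Add3 // r0:7,r1:Add1,r2:Add3,r3:2,r4:Add2
cycle 4: CDB Add1=-2; issue MUL r4<-Mul1 // r0:7,r1:-2,r2:Add3,r3:2,r4:Mul1
cycle 5: CDB Add2=-3; issue SUB r4<-Add1 // r0:7,r1:-2,r2:Add3,r3:2,r4:Add1
cycle 6: issue ADD r1<-Add2 // r0:7,r1:Add2,r2:Add3,r3:2,r4:Add1
cycle 7: stall // r0:7,r1:Add2,r2:Add3,r3:2,r4:Add1
cycle 8: CDB Add1=-5; issue ADD r0<-Add1 // r0:Add1,r1:Add2,r2:Add3,r3:2,r4:-5
cycle 9: CDB Add2=0; issue SUB r3<-Add2 // r0:Add1,r1:0,r2:Add3,r3:Add2,r4:-5
cycle 10: CDB Add3=-5 // r0:Add1,r1:0,r2:-5,r3:Add2,r4:-5
cycle 11: CDB Add1=-10 // r0:-10,r1:0,r2:-5,r3:Add2,r4:-5
cycle 12: CDB Mul1=6 // r0:-10,r1:0,r2:-5,r3:Add2,r4:-5

STATUS = TAG Add2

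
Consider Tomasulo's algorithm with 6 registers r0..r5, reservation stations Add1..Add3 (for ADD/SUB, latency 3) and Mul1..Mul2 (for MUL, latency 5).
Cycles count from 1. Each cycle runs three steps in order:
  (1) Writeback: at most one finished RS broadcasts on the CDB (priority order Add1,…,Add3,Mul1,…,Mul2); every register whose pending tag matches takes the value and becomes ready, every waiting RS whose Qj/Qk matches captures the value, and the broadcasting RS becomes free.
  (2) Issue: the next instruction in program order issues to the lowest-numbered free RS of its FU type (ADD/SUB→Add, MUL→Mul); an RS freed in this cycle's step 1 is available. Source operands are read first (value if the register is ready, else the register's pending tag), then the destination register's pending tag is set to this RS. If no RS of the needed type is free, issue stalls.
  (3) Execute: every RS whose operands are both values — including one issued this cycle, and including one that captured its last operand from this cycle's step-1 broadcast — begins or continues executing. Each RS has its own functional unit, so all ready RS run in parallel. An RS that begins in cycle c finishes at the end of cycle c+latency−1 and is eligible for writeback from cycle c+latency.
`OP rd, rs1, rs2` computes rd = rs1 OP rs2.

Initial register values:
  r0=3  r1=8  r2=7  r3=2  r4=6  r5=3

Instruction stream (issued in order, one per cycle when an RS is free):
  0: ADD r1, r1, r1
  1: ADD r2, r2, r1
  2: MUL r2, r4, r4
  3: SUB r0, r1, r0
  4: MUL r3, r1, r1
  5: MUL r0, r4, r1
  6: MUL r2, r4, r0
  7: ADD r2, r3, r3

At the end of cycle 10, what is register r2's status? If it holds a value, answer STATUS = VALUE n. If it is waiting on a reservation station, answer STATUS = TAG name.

  c1: issue ADD r1<-Add1  regs: r0:3,r1:Add1,r2:7,r3:2,r4:6,r5:3
  c2: issue ADD r2<-Add2  regs: r0:3,r1:Add1,r2:Add2,r3:2,r4:6,r5:3
  c3: issue MUL r2<-Mul1  regs: r0:3,r1:Add1,r2:Mul1,r3:2,r4:6,r5:3
  c4: CDB Add1=16; issue SUB r0<-Add1  regs: r0:Add1,r1:16,r2:Mul1,r3:2,r4:6,r5:3
  c5: issue MUL r3<-Mul2  regs: r0:Add1,r1:16,r2:Mul1,r3:Mul2,r4:6,r5:3
  c6: stall  regs: r0:Add1,r1:16,r2:Mul1,r3:Mul2,r4:6,r5:3
  c7: CDB Add1=13; stall  regs: r0:13,r1:16,r2:Mul1,r3:Mul2,r4:6,r5:3
  c8: CDB Add2=23; stall  regs: r0:13,r1:16,r2:Mul1,r3:Mul2,r4:6,r5:3
  c9: CDB Mul1=36; issue MUL r0<-Mul1  regs: r0:Mul1,r1:16,r2:36,r3:Mul2,r4:6,r5:3
  c10: CDB Mul2=256; issue MUL r2<-Mul2  regs: r0:Mul1,r1:16,r2:Mul2,r3:256,r4:6,r5:3

STATUS = TAG Mul2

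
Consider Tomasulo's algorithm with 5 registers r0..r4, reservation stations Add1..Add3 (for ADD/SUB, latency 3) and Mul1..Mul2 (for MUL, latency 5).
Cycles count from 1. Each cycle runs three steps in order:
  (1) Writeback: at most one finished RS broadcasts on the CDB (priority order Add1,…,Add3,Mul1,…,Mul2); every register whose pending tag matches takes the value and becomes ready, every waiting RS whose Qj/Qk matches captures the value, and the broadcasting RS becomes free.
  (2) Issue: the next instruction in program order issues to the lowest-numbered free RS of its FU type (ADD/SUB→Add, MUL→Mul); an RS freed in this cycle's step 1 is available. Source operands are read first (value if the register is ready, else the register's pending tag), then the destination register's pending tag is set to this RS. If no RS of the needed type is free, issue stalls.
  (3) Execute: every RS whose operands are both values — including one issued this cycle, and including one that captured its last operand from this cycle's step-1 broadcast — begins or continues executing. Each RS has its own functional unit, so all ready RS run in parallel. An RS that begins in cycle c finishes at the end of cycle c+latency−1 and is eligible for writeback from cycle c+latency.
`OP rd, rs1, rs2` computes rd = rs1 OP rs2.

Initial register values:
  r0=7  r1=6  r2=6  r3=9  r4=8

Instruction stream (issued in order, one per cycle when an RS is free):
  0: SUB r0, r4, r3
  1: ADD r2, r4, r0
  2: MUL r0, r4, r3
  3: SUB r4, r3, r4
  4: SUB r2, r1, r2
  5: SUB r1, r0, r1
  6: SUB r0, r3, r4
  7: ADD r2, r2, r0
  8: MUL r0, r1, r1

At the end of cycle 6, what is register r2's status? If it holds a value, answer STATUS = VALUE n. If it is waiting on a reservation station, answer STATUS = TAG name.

c1: issue SUB r0<-Add1 | r0:Add1,r1:6,r2:6,r3:9,r4:8
c2: issue ADD r2<-Add2 | r0:Add1,r1:6,r2:Add2,r3:9,r4:8
c3: issue MUL r0<-Mul1 | r0:Mul1,r1:6,r2:Add2,r3:9,r4:8
c4: CDB Add1=-1; issue SUB r4<-Add1 | r0:Mul1,r1:6,r2:Add2,r3:9,r4:Add1
c5: issue SUB r2<-Add3 | r0:Mul1,r1:6,r2:Add3,r3:9,r4:Add1
c6: stall | r0:Mul1,r1:6,r2:Add3,r3:9,r4:Add1

STATUS = TAG Add3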